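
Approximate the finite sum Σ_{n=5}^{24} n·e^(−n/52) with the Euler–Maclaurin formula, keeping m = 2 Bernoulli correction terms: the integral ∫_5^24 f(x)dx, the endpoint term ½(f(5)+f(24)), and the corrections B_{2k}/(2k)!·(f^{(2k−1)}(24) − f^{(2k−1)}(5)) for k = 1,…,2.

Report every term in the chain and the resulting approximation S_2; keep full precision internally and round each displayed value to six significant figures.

S_2 ≈ 211.070

Integral: ∫_5^24 x·e^(−x/52) dx = 201.275.
½[f(5) + f(24)] = ½[4.54162 + 15.1275] = 9.83457.
Integral + boundary = 211.110.
Correction k=1: B_{2}/2! · (f^{(1)}(24) − f^{(1)}(5)) = 1/12 · (0.339399 − 0.820985) = -0.0401322.
Partial sum through k=1: 211.070.
Correction k=2: B_{4}/4! · (f^{(3)}(24) − f^{(3)}(5)) = −1/720 · (0.000591726 − 0.000975456) = 5.32959e-07.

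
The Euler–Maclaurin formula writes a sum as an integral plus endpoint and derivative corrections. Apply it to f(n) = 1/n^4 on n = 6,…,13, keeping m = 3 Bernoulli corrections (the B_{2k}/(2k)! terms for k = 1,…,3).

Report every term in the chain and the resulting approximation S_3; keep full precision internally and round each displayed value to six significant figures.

The integral term ∫_6^13 1/x^4 dx = 0.00139149.
Endpoint term: (f(6) + f(13))/2 = (0.000771605 + 3.50128e-05)/2 = 0.000403309.
Running total after boundary: 0.00179480.
Order-1 term: 1/12 · (-1.07732e-05 − (-0.000514403)) = 4.19692e-05.
Running total after k=1: 0.00183677.
Order-2 term: −1/720 · (-1.91240e-06 − (-0.000428669)) = -5.92718e-07.
Running total after k=2: 0.00183617.
Order-3 term: 1/30240 · (-6.33693e-07 − (-0.000666819)) = 2.20299e-08.

S_3 ≈ 0.00183620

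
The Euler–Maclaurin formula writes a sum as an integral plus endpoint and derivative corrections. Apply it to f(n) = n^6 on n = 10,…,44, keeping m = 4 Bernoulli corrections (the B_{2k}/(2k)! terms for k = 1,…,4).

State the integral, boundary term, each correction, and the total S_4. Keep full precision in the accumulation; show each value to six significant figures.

The integral term ∫_10^44 x^6 dx = 4.56097e+10.
Endpoint term: (f(10) + f(44))/2 = (1.00000e+06 + 7.25631e+09)/2 = 3.62866e+09.
So far: 4.92383e+10.
k=1: B_{2}/(2)! × [f^{(1)}(44) − f^{(1)}(10)] = 1/12 × (9.89497e+08 − 600000) = 8.24081e+07.
After k=1: 4.93208e+10.
k=2: B_{4}/(4)! × [f^{(3)}(44) − f^{(3)}(10)] = −1/720 × (1.02221e+07 − 120000) = -14030.7.
After k=2: 4.93207e+10.
k=3: B_{6}/(6)! × [f^{(5)}(44) − f^{(5)}(10)] = 1/30240 × (31680.0 − 7200.00) = 0.809524.
After k=3: 4.93207e+10.
k=4: B_{8}/(8)! × [f^{(7)}(44) − f^{(7)}(10)] = −1/1209600 × (0.00000 − 0.00000) = 0.00000.

S_4 ≈ 4.93207e+10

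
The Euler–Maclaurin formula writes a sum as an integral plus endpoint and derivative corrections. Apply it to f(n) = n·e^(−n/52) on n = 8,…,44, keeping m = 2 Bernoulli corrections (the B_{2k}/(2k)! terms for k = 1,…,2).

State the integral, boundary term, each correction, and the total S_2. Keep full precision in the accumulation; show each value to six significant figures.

∫_8^44 x·e^(−x/52) dx evaluates to 533.223.
Endpoint term: (f(8) + f(44))/2 = (6.85923 + 18.8787)/2 = 12.8690.
Running total after boundary: 546.092.
Order-1 term: 1/12 · (0.0660095 − 0.725496) = -0.0549572.
Partial sum through k=1: 546.037.
Order-2 term: −1/720 · (0.000341765 − 0.000902479) = 7.78769e-07.

S_2 ≈ 546.037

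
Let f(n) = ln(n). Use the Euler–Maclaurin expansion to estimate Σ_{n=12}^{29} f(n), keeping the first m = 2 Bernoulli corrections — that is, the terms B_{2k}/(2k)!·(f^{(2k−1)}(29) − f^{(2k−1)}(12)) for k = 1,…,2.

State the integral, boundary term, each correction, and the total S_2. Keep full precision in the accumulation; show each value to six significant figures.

∫_12^29 ln(x) dx evaluates to 50.8327.
Boundary: ½(f(12) + f(29)) = ½(2.48491 + 3.36730) = 2.92610.
Running total after boundary: 53.7588.
Order-1 term: 1/12 · (0.0344828 − 0.0833333) = -0.00407088.
Running total after k=1: 53.7547.
Order-2 term: −1/720 · (8.20042e-05 − 0.00115741) = 1.49362e-06.

S_2 ≈ 53.7547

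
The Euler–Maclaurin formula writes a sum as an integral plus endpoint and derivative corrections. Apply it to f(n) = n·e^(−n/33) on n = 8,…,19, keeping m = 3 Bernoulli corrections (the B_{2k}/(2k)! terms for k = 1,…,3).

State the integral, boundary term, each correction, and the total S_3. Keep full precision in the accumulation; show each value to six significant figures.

Integral: ∫_8^19 x·e^(−x/33) dx = 96.8602.
½[f(8) + f(19)] = ½[6.27779 + 10.6833] = 8.48054.
Integral + boundary = 105.341.
Order-1 term: 1/12 · (0.238542 − 0.594487) = -0.0296621.
Running total after k=1: 105.311.
Order-2 term: −1/720 · (0.00125170 − 0.00198708) = 1.02137e-06.
Running total after k=2: 105.311.
Order-3 term: 1/30240 · (2.09766e-06 − 3.14808e-06) = -3.47363e-11.

S_3 ≈ 105.311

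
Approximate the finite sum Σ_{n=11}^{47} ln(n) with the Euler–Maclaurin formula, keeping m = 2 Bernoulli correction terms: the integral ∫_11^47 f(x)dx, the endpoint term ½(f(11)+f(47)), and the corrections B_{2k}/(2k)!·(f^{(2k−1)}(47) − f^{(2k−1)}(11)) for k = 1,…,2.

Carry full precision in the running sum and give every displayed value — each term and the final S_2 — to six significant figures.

∫_11^47 ln(x) dx evaluates to 118.580.
Endpoint term: (f(11) + f(47))/2 = (2.39790 + 3.85015)/2 = 3.12402.
Integral + boundary = 121.704.
Order-1 term: 1/12 · (0.0212766 − 0.0909091) = -0.00580271.
Partial sum through k=1: 121.698.
Order-2 term: −1/720 · (1.92636e-05 − 0.00150263) = 2.06023e-06.

S_2 ≈ 121.698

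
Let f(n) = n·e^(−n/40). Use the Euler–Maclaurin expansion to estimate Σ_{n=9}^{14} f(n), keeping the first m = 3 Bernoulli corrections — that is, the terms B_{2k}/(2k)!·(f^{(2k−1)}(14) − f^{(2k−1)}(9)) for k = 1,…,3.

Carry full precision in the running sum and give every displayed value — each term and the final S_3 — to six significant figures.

The integral term ∫_9^14 x·e^(−x/40) dx = 42.9655.
Endpoint term: (f(9) + f(14))/2 = (7.18665 + 9.86563)/2 = 8.52614.
Running total after boundary: 51.4917.
Order-1 term: 1/12 · (0.458047 − 0.618850) = -0.0134002.
Partial sum through k=1: 51.4783.
Order-2 term: −1/720 · (0.00116714 − 0.00138493) = 3.02482e-07.
Partial sum through k=2: 51.4783.
Order-3 term: 1/30240 · (1.28000e-06 − 1.48942e-06) = -6.92527e-12.

S_3 ≈ 51.4783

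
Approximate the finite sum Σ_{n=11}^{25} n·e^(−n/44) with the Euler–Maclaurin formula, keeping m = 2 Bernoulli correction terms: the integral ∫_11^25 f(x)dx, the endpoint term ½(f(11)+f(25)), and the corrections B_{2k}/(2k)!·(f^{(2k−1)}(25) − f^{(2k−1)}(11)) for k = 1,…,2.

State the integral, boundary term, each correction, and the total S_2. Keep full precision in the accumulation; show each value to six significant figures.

Integral: ∫_11^25 x·e^(−x/44) dx = 164.638.
Boundary: ½(f(11) + f(25)) = ½(8.56681 + 14.1639) = 11.3653.
Running total after boundary: 176.003.
Order-1 term: 1/12 · (0.244649 − 0.584101) = -0.0282877.
After k=1: 175.975.
Order-2 term: −1/720 · (0.000711652 − 0.00110625) = 5.48055e-07.

S_2 ≈ 175.975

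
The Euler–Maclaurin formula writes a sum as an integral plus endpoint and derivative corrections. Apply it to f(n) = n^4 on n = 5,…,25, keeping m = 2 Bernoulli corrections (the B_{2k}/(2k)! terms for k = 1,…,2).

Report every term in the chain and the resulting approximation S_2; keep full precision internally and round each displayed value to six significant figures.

S_2 ≈ 2.15329e+06

The integral term ∫_5^25 x^4 dx = 1.95250e+06.
½[f(5) + f(25)] = ½[625.000 + 390625] = 195625.
Running total after boundary: 2.14812e+06.
Correction k=1: B_{2}/2! · (f^{(1)}(25) − f^{(1)}(5)) = 1/12 · (62500.0 − 500.000) = 5166.67.
After k=1: 2.15329e+06.
Correction k=2: B_{4}/4! · (f^{(3)}(25) − f^{(3)}(5)) = −1/720 · (600.000 − 120.000) = -0.666667.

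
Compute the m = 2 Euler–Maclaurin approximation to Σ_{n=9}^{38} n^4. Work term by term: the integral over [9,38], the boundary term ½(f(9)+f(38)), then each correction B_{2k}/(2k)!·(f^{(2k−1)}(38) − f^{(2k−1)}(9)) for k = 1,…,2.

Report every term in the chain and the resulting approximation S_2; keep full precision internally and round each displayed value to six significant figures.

S_2 ≈ 1.68991e+07

Integral: ∫_9^38 x^4 dx = 1.58352e+07.
Endpoint term: (f(9) + f(38))/2 = (6561.00 + 2.08514e+06)/2 = 1.04585e+06.
Integral + boundary = 1.68811e+07.
Order-1 term: 1/12 · (219488 − 2916.00) = 18047.7.
After k=1: 1.68991e+07.
Order-2 term: −1/720 · (912.000 − 216.000) = -0.966667.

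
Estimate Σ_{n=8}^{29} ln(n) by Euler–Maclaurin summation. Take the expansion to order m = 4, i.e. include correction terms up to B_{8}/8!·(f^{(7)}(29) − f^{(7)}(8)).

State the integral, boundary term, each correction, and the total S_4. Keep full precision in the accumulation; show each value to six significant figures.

∫_8^29 ln(x) dx evaluates to 60.0160.
Endpoint term: (f(8) + f(29))/2 = (2.07944 + 3.36730)/2 = 2.72337.
Integral + boundary = 62.7394.
Correction k=1: B_{2}/2! · (f^{(1)}(29) − f^{(1)}(8)) = 1/12 · (0.0344828 − 0.125000) = -0.00754310.
Running total after k=1: 62.7319.
Correction k=2: B_{4}/4! · (f^{(3)}(29) − f^{(3)}(8)) = −1/720 · (8.20042e-05 − 0.00390625) = 5.31145e-06.
Running total after k=2: 62.7319.
Correction k=3: B_{6}/6! · (f^{(5)}(29) − f^{(5)}(8)) = 1/30240 · (1.17010e-06 − 0.000732422) = -2.41816e-08.
Running total after k=3: 62.7319.
Correction k=4: B_{8}/8! · (f^{(7)}(29) − f^{(7)}(8)) = −1/1209600 · (4.17394e-08 − 0.000343323) = 2.83797e-10.

S_4 ≈ 62.7319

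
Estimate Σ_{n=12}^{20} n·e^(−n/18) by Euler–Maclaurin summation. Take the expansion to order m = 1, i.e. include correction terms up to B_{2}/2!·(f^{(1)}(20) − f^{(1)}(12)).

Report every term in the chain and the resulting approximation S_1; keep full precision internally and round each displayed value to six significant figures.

Integral: ∫_12^20 x·e^(−x/18) dx = 52.0772.
½[f(12) + f(20)] = ½[6.16101 + 6.58386] = 6.37243.
So far: 58.4497.
Order-1 term: 1/12 · (-0.0365770 − 0.171139) = -0.0173097.

S_1 ≈ 58.4324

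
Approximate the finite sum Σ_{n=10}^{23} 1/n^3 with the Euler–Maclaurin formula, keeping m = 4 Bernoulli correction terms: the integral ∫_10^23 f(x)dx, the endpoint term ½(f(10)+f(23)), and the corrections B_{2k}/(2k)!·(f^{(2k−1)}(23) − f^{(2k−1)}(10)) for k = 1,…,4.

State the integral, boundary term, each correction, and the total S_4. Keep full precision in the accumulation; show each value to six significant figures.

Integral: ∫_10^23 1/x^3 dx = 0.00405482.
Boundary: ½(f(10) + f(23)) = ½(0.00100000 + 8.21895e-05) = 0.000541095.
Integral + boundary = 0.00459592.
Order-1 term: 1/12 · (-1.07204e-05 − (-0.000300000)) = 2.41066e-05.
Partial sum through k=1: 0.00462002.
Order-2 term: −1/720 · (-4.05307e-07 − (-6.00000e-05)) = -8.27704e-08.
Partial sum through k=2: 0.00461994.
Order-3 term: 1/30240 · (-3.21794e-08 − (-2.52000e-05)) = 8.32269e-10.
Partial sum through k=3: 0.00461994.
Order-4 term: −1/1209600 · (-4.37980e-09 − (-1.81440e-05)) = -1.49964e-11.

S_4 ≈ 0.00461994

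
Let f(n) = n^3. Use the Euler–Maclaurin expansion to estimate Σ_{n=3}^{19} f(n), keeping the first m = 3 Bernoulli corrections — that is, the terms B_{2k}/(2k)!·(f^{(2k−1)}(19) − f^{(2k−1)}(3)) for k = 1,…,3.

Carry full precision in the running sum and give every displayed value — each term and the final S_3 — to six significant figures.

S_3 ≈ 36091.0

∫_3^19 x^3 dx evaluates to 32560.0.
Endpoint term: (f(3) + f(19))/2 = (27.0000 + 6859.00)/2 = 3443.00.
So far: 36003.0.
k=1: B_{2}/(2)! × [f^{(1)}(19) − f^{(1)}(3)] = 1/12 × (1083.00 − 27.0000) = 88.0000.
Running total after k=1: 36091.0.
k=2: B_{4}/(4)! × [f^{(3)}(19) − f^{(3)}(3)] = −1/720 × (6.00000 − 6.00000) = 0.00000.
Running total after k=2: 36091.0.
k=3: B_{6}/(6)! × [f^{(5)}(19) − f^{(5)}(3)] = 1/30240 × (0.00000 − 0.00000) = 0.00000.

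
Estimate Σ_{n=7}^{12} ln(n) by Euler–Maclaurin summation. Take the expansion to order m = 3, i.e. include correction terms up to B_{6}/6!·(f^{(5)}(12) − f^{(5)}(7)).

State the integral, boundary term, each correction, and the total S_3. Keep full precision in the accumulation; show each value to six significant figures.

S_3 ≈ 13.4080

The integral term ∫_7^12 ln(x) dx = 11.1975.
½[f(7) + f(12)] = ½[1.94591 + 2.48491] = 2.21541.
Integral + boundary = 13.4129.
k=1: B_{2}/(2)! × [f^{(1)}(12) − f^{(1)}(7)] = 1/12 × (0.0833333 − 0.142857) = -0.00496032.
Running total after k=1: 13.4080.
k=2: B_{4}/(4)! × [f^{(3)}(12) − f^{(3)}(7)] = −1/720 × (0.00115741 − 0.00583090) = 6.49097e-06.
Running total after k=2: 13.4080.
k=3: B_{6}/(6)! × [f^{(5)}(12) − f^{(5)}(7)] = 1/30240 × (9.64506e-05 − 0.00142798) = -4.40319e-08.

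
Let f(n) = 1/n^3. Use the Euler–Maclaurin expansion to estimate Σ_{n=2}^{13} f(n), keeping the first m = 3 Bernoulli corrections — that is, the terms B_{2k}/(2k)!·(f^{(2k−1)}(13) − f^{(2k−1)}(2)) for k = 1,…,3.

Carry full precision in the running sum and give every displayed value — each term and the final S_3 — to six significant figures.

S_3 ≈ 0.199409

The integral term ∫_2^13 1/x^3 dx = 0.122041.
Endpoint term: (f(2) + f(13))/2 = (0.125000 + 0.000455166)/2 = 0.0627276.
Running total after boundary: 0.184769.
Correction k=1: B_{2}/2! · (f^{(1)}(13) − f^{(1)}(2)) = 1/12 · (-0.000105038 − (-0.187500)) = 0.0156162.
After k=1: 0.200385.
Correction k=2: B_{4}/4! · (f^{(3)}(13) − f^{(3)}(2)) = −1/720 · (-1.24306e-05 − (-0.937500)) = -0.00130207.
After k=2: 0.199083.
Correction k=3: B_{6}/6! · (f^{(5)}(13) − f^{(5)}(2)) = 1/30240 · (-3.08925e-06 − (-9.84375)) = 0.000325521.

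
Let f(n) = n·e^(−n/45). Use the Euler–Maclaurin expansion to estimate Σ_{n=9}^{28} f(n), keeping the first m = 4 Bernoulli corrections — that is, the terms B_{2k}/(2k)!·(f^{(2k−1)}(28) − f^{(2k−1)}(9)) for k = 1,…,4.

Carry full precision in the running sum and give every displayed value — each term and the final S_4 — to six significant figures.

S_4 ≈ 237.452

The integral term ∫_9^28 x·e^(−x/45) dx = 226.291.
½[f(9) + f(28)] = ½[7.36858 + 15.0290] = 11.1988.
So far: 237.490.
Correction k=1: B_{2}/2! · (f^{(1)}(28) − f^{(1)}(9)) = 1/12 · (0.202772 − 0.654985) = -0.0376844.
Partial sum through k=1: 237.452.
Correction k=2: B_{4}/4! · (f^{(3)}(28) − f^{(3)}(9)) = −1/720 · (0.000630258 − 0.00113207) = 6.96964e-07.
Partial sum through k=2: 237.452.
Correction k=3: B_{6}/6! · (f^{(5)}(28) − f^{(5)}(9)) = 1/30240 · (5.73028e-07 − 9.58368e-07) = -1.27427e-11.
Partial sum through k=3: 237.452.
Correction k=4: B_{8}/8! · (f^{(7)}(28) − f^{(7)}(9)) = −1/1209600 · (4.12256e-10 − 6.70463e-10) = 2.13465e-16.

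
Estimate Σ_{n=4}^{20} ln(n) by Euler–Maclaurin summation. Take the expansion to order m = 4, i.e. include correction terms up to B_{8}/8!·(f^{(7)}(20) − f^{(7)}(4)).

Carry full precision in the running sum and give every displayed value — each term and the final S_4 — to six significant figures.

Integral: ∫_4^20 ln(x) dx = 38.3695.
Boundary: ½(f(4) + f(20)) = ½(1.38629 + 2.99573) = 2.19101.
Integral + boundary = 40.5605.
Order-1 term: 1/12 · (0.0500000 − 0.250000) = -0.0166667.
Partial sum through k=1: 40.5438.
Order-2 term: −1/720 · (0.000250000 − 0.0312500) = 4.30556e-05.
Partial sum through k=2: 40.5439.
Order-3 term: 1/30240 · (7.50000e-06 − 0.0234375) = -7.74802e-07.
Partial sum through k=3: 40.5439.
Order-4 term: −1/1209600 · (5.62500e-07 − 0.0439453) = 3.63300e-08.

S_4 ≈ 40.5439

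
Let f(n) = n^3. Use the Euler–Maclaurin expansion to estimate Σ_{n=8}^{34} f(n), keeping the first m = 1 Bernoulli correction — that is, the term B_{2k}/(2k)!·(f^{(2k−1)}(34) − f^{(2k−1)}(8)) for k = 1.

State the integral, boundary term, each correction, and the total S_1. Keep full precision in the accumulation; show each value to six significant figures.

S_1 ≈ 353241

The integral term ∫_8^34 x^3 dx = 333060.
Endpoint term: (f(8) + f(34))/2 = (512.000 + 39304.0)/2 = 19908.0.
So far: 352968.
k=1: B_{2}/(2)! × [f^{(1)}(34) − f^{(1)}(8)] = 1/12 × (3468.00 − 192.000) = 273.000.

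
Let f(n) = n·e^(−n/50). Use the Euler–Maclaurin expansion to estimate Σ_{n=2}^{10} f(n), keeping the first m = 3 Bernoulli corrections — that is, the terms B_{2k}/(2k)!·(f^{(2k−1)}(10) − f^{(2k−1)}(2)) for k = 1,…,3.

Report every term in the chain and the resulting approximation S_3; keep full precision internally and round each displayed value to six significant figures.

∫_2^10 x·e^(−x/50) dx evaluates to 41.8603.
Boundary: ½(f(2) + f(10)) = ½(1.92158 + 8.18731) = 5.05444.
So far: 46.9147.
k=1: B_{2}/(2)! × [f^{(1)}(10) − f^{(1)}(2)] = 1/12 × (0.654985 − 0.922358) = -0.0222811.
Running total after k=1: 46.8924.
k=2: B_{4}/(4)! × [f^{(3)}(10) − f^{(3)}(2)] = −1/720 × (0.000916978 − 0.00113757) = 3.06384e-07.
Running total after k=2: 46.8924.
k=3: B_{6}/(6)! × [f^{(5)}(10) − f^{(5)}(2)] = 1/30240 × (6.28785e-07 − 7.62482e-07) = -4.42121e-12.

S_3 ≈ 46.8924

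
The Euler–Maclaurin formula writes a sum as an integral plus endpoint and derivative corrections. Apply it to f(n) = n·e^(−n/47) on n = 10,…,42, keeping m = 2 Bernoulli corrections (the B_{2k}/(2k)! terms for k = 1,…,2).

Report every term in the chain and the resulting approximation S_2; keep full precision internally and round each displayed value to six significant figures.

S_2 ≈ 466.571

∫_10^42 x·e^(−x/47) dx evaluates to 453.986.
½[f(10) + f(42)] = ½[8.08345 + 17.1853] = 12.6344.
Running total after boundary: 466.620.
Correction k=1: B_{2}/2! · (f^{(1)}(42) − f^{(1)}(10)) = 1/12 · (0.0435291 − 0.636357) = -0.0494023.
After k=1: 466.571.
Correction k=2: B_{4}/4! · (f^{(3)}(42) − f^{(3)}(10)) = −1/720 · (0.000390165 − 0.00101994) = 8.74687e-07.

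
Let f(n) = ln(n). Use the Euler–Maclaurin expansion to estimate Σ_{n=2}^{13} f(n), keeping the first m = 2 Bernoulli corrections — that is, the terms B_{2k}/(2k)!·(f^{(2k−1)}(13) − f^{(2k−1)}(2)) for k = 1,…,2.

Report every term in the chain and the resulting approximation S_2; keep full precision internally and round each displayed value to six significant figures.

S_2 ≈ 22.5522

The integral term ∫_2^13 ln(x) dx = 20.9580.
Endpoint term: (f(2) + f(13))/2 = (0.693147 + 2.56495)/2 = 1.62905.
Running total after boundary: 22.5871.
k=1: B_{2}/(2)! × [f^{(1)}(13) − f^{(1)}(2)] = 1/12 × (0.0769231 − 0.500000) = -0.0352564.
Running total after k=1: 22.5518.
k=2: B_{4}/(4)! × [f^{(3)}(13) − f^{(3)}(2)] = −1/720 × (0.000910332 − 0.250000) = 0.000345958.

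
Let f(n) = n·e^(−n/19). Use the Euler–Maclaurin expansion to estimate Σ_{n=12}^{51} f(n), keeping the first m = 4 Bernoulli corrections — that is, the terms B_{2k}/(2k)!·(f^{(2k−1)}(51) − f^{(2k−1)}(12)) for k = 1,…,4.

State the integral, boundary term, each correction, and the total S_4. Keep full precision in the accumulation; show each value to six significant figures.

S_4 ≈ 227.301

Integral: ∫_12^51 x·e^(−x/19) dx = 222.396.
Endpoint term: (f(12) + f(51))/2 = (6.38102 + 3.48203)/2 = 4.93152.
So far: 227.327.
Correction k=1: B_{2}/2! · (f^{(1)}(51) − f^{(1)}(12)) = 1/12 · (-0.114990 − 0.195908) = -0.0259082.
Running total after k=1: 227.301.
Correction k=2: B_{4}/4! · (f^{(3)}(51) − f^{(3)}(12)) = −1/720 · (5.97245e-05 − 0.00348867) = 4.76243e-06.
Running total after k=2: 227.301.
Correction k=3: B_{6}/6! · (f^{(5)}(51) − f^{(5)}(12)) = 1/30240 · (1.21324e-06 − 1.78246e-05) = -5.49316e-10.
Running total after k=3: 227.301.
Correction k=4: B_{8}/8! · (f^{(7)}(51) − f^{(7)}(12)) = −1/1209600 · (6.26327e-09 − 7.19812e-08) = 5.43303e-14.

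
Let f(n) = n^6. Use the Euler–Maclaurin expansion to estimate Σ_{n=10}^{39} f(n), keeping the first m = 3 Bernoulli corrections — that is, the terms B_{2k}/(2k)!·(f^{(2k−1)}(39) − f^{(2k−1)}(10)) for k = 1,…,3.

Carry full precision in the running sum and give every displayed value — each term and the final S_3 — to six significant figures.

S_3 ≈ 2.14079e+10

∫_10^39 x^6 dx evaluates to 1.96030e+10.
Boundary: ½(f(10) + f(39)) = ½(1.00000e+06 + 3.51874e+09) = 1.75987e+09.
So far: 2.13629e+10.
Order-1 term: 1/12 · (5.41345e+08 − 600000) = 4.50621e+07.
After k=1: 2.14079e+10.
Order-2 term: −1/720 · (7.11828e+06 − 120000) = -9719.83.
After k=2: 2.14079e+10.
Order-3 term: 1/30240 · (28080.0 − 7200.00) = 0.690476.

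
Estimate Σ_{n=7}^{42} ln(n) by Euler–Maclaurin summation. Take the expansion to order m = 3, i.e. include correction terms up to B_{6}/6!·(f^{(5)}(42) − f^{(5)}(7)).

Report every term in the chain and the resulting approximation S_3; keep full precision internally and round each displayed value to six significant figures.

The integral term ∫_7^42 ln(x) dx = 108.361.
Boundary: ½(f(7) + f(42)) = ½(1.94591 + 3.73767) = 2.84179.
So far: 111.203.
Correction k=1: B_{2}/2! · (f^{(1)}(42) − f^{(1)}(7)) = 1/12 · (0.0238095 − 0.142857) = -0.00992063.
Partial sum through k=1: 111.193.
Correction k=2: B_{4}/4! · (f^{(3)}(42) − f^{(3)}(7)) = −1/720 · (2.69949e-05 − 0.00583090) = 8.06098e-06.
Partial sum through k=2: 111.193.
Correction k=3: B_{6}/6! · (f^{(5)}(42) − f^{(5)}(7)) = 1/30240 · (1.83639e-07 − 0.00142798) = -4.72154e-08.

S_3 ≈ 111.193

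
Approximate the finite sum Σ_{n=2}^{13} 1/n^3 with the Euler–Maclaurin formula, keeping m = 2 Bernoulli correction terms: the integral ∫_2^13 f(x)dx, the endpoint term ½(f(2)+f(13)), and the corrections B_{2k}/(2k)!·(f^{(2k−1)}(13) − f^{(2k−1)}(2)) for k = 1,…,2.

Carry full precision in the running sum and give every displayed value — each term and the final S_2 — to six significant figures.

S_2 ≈ 0.199083

The integral term ∫_2^13 1/x^3 dx = 0.122041.
Endpoint term: (f(2) + f(13))/2 = (0.125000 + 0.000455166)/2 = 0.0627276.
Running total after boundary: 0.184769.
k=1: B_{2}/(2)! × [f^{(1)}(13) − f^{(1)}(2)] = 1/12 × (-0.000105038 − (-0.187500)) = 0.0156162.
After k=1: 0.200385.
k=2: B_{4}/(4)! × [f^{(3)}(13) − f^{(3)}(2)] = −1/720 × (-1.24306e-05 − (-0.937500)) = -0.00130207.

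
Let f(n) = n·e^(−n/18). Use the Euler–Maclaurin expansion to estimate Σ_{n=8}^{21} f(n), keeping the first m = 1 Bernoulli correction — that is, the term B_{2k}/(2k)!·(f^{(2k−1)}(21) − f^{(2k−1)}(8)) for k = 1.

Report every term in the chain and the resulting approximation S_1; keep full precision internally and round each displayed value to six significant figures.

The integral term ∫_8^21 x·e^(−x/18) dx = 81.4674.
Boundary: ½(f(8) + f(21)) = ½(5.12944 + 6.53947) = 5.83446.
Integral + boundary = 87.3018.
Order-1 term: 1/12 · (-0.0519005 − 0.356211) = -0.0340093.

S_1 ≈ 87.2678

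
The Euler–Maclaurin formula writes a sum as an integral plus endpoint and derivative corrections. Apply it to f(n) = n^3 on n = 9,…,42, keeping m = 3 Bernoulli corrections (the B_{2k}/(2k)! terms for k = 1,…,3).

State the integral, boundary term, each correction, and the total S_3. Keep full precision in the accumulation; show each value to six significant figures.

Integral: ∫_9^42 x^3 dx = 776284.
Boundary: ½(f(9) + f(42)) = ½(729.000 + 74088.0) = 37408.5.
Integral + boundary = 813692.
Correction k=1: B_{2}/2! · (f^{(1)}(42) − f^{(1)}(9)) = 1/12 · (5292.00 − 243.000) = 420.750.
Partial sum through k=1: 814113.
Correction k=2: B_{4}/4! · (f^{(3)}(42) − f^{(3)}(9)) = −1/720 · (6.00000 − 6.00000) = 0.00000.
Partial sum through k=2: 814113.
Correction k=3: B_{6}/6! · (f^{(5)}(42) − f^{(5)}(9)) = 1/30240 · (0.00000 − 0.00000) = 0.00000.

S_3 ≈ 814113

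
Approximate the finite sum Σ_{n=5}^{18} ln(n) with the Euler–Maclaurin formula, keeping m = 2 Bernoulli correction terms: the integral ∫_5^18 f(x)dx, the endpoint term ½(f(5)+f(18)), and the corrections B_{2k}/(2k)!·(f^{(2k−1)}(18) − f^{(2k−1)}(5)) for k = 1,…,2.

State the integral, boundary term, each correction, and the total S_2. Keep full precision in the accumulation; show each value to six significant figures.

The integral term ∫_5^18 ln(x) dx = 30.9795.
½[f(5) + f(18)] = ½[1.60944 + 2.89037] = 2.24990.
Integral + boundary = 33.2294.
k=1: B_{2}/(2)! × [f^{(1)}(18) − f^{(1)}(5)] = 1/12 × (0.0555556 − 0.200000) = -0.0120370.
Running total after k=1: 33.2174.
k=2: B_{4}/(4)! × [f^{(3)}(18) − f^{(3)}(5)] = −1/720 × (0.000342936 − 0.0160000) = 2.17459e-05.

S_2 ≈ 33.2174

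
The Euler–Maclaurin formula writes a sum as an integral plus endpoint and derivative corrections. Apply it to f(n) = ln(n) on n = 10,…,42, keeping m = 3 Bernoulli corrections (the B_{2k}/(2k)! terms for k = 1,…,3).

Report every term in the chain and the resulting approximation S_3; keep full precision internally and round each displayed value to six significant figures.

The integral term ∫_10^42 ln(x) dx = 101.956.
Boundary: ½(f(10) + f(42)) = ½(2.30259 + 3.73767) = 3.02013.
Running total after boundary: 104.976.
Order-1 term: 1/12 · (0.0238095 − 0.100000) = -0.00634921.
After k=1: 104.970.
Order-2 term: −1/720 · (2.69949e-05 − 0.00200000) = 2.74028e-06.
After k=2: 104.970.
Order-3 term: 1/30240 · (1.83639e-07 − 0.000240000) = -7.93044e-09.

S_3 ≈ 104.970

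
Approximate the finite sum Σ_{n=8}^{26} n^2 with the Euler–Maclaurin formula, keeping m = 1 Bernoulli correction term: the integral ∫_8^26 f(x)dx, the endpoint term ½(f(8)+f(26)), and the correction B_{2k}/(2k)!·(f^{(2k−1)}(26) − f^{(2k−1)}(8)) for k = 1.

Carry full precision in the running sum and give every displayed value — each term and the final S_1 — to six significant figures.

The integral term ∫_8^26 x^2 dx = 5688.00.
½[f(8) + f(26)] = ½[64.0000 + 676.000] = 370.000.
So far: 6058.00.
Order-1 term: 1/12 · (52.0000 − 16.0000) = 3.00000.

S_1 ≈ 6061.00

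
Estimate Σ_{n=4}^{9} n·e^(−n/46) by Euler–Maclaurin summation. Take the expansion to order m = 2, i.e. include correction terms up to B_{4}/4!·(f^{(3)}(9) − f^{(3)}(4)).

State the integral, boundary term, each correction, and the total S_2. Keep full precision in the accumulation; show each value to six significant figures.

The integral term ∫_4^9 x·e^(−x/46) dx = 28.0345.
½[f(4) + f(9)] = ½[3.66687 + 7.40068] = 5.53378.
Running total after boundary: 33.5683.
Correction k=1: B_{2}/2! · (f^{(1)}(9) − f^{(1)}(4)) = 1/12 · (0.661414 − 0.837002) = -0.0146324.
Partial sum through k=1: 33.5537.
Correction k=2: B_{4}/4! · (f^{(3)}(9) − f^{(3)}(4)) = −1/720 · (0.00108980 − 0.00126202) = 2.39200e-07.

S_2 ≈ 33.5537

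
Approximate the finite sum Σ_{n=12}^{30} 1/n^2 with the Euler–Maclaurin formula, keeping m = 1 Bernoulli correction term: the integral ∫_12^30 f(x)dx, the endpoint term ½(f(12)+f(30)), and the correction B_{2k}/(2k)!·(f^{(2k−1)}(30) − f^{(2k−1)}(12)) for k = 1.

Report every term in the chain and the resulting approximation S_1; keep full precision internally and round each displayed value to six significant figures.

Integral: ∫_12^30 1/x^2 dx = 0.0500000.
Boundary: ½(f(12) + f(30)) = ½(0.00694444 + 0.00111111) = 0.00402778.
Integral + boundary = 0.0540278.
Order-1 term: 1/12 · (-7.40741e-05 − (-0.00115741)) = 9.02778e-05.

S_1 ≈ 0.0541181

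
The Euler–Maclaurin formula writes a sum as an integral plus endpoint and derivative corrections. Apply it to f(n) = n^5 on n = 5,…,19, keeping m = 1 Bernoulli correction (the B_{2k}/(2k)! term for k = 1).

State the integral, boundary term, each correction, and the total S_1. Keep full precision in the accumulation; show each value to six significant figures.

Integral: ∫_5^19 x^5 dx = 7.83838e+06.
½[f(5) + f(19)] = ½[3125.00 + 2.47610e+06] = 1.23961e+06.
Running total after boundary: 9.07799e+06.
Correction k=1: B_{2}/2! · (f^{(1)}(19) − f^{(1)}(5)) = 1/12 · (651605 − 3125.00) = 54040.0.

S_1 ≈ 9.13203e+06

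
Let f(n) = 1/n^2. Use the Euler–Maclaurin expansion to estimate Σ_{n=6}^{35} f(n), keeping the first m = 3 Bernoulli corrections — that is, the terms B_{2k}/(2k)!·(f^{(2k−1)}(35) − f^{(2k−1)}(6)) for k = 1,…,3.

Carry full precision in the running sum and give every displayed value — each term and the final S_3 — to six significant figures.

S_3 ≈ 0.153156

Integral: ∫_6^35 1/x^2 dx = 0.138095.
Boundary: ½(f(6) + f(35)) = ½(0.0277778 + 0.000816327) = 0.0142971.
So far: 0.152392.
k=1: B_{2}/(2)! × [f^{(1)}(35) − f^{(1)}(6)] = 1/12 × (-4.66472e-05 − (-0.00925926)) = 0.000767718.
Running total after k=1: 0.153160.
k=2: B_{4}/(4)! × [f^{(3)}(35) − f^{(3)}(6)] = −1/720 × (-4.56952e-07 − (-0.00308642)) = -4.28606e-06.
Running total after k=2: 0.153156.
k=3: B_{6}/(6)! × [f^{(5)}(35) − f^{(5)}(6)] = 1/30240 × (-1.11907e-08 − (-0.00257202)) = 8.50531e-08.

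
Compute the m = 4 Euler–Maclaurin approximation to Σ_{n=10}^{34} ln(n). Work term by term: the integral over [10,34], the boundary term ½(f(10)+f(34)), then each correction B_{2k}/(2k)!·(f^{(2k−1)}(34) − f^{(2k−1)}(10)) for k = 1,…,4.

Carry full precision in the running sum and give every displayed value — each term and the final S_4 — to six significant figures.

Integral: ∫_10^34 ln(x) dx = 72.8704.
Boundary: ½(f(10) + f(34)) = ½(2.30259 + 3.52636) = 2.91447.
So far: 75.7849.
Order-1 term: 1/12 · (0.0294118 − 0.100000) = -0.00588235.
Running total after k=1: 75.7790.
Order-2 term: −1/720 · (5.08854e-05 − 0.00200000) = 2.70710e-06.
Running total after k=2: 75.7790.
Order-3 term: 1/30240 · (5.28222e-07 − 0.000240000) = -7.91904e-09.
Running total after k=3: 75.7790.
Order-4 term: −1/1209600 · (1.37082e-08 − 7.20000e-05) = 5.95125e-11.

S_4 ≈ 75.7790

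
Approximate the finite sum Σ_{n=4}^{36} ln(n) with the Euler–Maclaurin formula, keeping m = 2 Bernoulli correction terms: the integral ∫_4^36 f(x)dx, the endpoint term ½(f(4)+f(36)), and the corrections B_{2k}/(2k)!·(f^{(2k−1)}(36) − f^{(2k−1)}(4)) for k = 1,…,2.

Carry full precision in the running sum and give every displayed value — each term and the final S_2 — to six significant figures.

S_2 ≈ 93.9279

The integral term ∫_4^36 ln(x) dx = 91.4615.
½[f(4) + f(36)] = ½[1.38629 + 3.58352] = 2.48491.
Integral + boundary = 93.9464.
Correction k=1: B_{2}/2! · (f^{(1)}(36) − f^{(1)}(4)) = 1/12 · (0.0277778 − 0.250000) = -0.0185185.
Partial sum through k=1: 93.9279.
Correction k=2: B_{4}/4! · (f^{(3)}(36) − f^{(3)}(4)) = −1/720 · (4.28669e-05 − 0.0312500) = 4.33432e-05.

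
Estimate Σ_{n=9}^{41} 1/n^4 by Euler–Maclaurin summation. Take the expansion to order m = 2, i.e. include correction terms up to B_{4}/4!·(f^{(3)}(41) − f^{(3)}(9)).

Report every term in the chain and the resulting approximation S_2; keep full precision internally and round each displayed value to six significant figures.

∫_9^41 1/x^4 dx evaluates to 0.000452411.
½[f(9) + f(41)] = ½[0.000152416 + 3.53887e-07] = 7.63848e-05.
So far: 0.000528796.
Order-1 term: 1/12 · (-3.45256e-08 − (-6.77404e-05)) = 5.64215e-06.
After k=1: 0.000534438.
Order-2 term: −1/720 · (-6.16161e-10 − (-2.50890e-05)) = -3.48450e-08.

S_2 ≈ 0.000534403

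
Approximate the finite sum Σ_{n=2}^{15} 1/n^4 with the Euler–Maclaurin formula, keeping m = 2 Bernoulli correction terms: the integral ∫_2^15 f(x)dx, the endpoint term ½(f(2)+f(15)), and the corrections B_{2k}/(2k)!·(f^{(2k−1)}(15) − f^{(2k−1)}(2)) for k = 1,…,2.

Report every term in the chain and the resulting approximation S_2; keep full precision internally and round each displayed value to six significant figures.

S_2 ≈ 0.0819419

Integral: ∫_2^15 1/x^4 dx = 0.0415679.
Boundary: ½(f(2) + f(15)) = ½(0.0625000 + 1.97531e-05) = 0.0312599.
Running total after boundary: 0.0728278.
k=1: B_{2}/(2)! × [f^{(1)}(15) − f^{(1)}(2)] = 1/12 × (-5.26749e-06 − (-0.125000)) = 0.0104162.
Partial sum through k=1: 0.0832440.
k=2: B_{4}/(4)! × [f^{(3)}(15) − f^{(3)}(2)] = −1/720 × (-7.02332e-07 − (-0.937500)) = -0.00130208.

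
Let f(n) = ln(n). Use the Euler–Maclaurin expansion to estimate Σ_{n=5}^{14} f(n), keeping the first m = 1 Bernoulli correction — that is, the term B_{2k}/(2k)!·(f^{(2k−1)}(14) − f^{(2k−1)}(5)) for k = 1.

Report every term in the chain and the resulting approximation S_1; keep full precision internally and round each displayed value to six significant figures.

Integral: ∫_5^14 ln(x) dx = 19.8996.
Endpoint term: (f(5) + f(14))/2 = (1.60944 + 2.63906)/2 = 2.12425.
Integral + boundary = 22.0239.
Correction k=1: B_{2}/2! · (f^{(1)}(14) − f^{(1)}(5)) = 1/12 · (0.0714286 − 0.200000) = -0.0107143.

S_1 ≈ 22.0131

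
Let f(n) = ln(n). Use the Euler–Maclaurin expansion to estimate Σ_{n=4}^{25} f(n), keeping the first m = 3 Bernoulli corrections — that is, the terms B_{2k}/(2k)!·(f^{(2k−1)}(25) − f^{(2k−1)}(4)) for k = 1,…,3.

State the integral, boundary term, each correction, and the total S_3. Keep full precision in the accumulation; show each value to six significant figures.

S_3 ≈ 56.2118

∫_4^25 ln(x) dx evaluates to 53.9267.
½[f(4) + f(25)] = ½[1.38629 + 3.21888] = 2.30259.
So far: 56.2293.
Order-1 term: 1/12 · (0.0400000 − 0.250000) = -0.0175000.
Running total after k=1: 56.2118.
Order-2 term: −1/720 · (0.000128000 − 0.0312500) = 4.32250e-05.
Running total after k=2: 56.2118.
Order-3 term: 1/30240 · (2.45760e-06 − 0.0234375) = -7.74968e-07.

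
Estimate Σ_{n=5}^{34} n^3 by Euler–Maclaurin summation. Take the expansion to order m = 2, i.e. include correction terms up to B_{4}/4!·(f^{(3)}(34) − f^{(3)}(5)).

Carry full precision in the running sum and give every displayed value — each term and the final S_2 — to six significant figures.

S_2 ≈ 353925

The integral term ∫_5^34 x^3 dx = 333928.
½[f(5) + f(34)] = ½[125.000 + 39304.0] = 19714.5.
Integral + boundary = 353642.
Order-1 term: 1/12 · (3468.00 − 75.0000) = 282.750.
Running total after k=1: 353925.
Order-2 term: −1/720 · (6.00000 − 6.00000) = 0.00000.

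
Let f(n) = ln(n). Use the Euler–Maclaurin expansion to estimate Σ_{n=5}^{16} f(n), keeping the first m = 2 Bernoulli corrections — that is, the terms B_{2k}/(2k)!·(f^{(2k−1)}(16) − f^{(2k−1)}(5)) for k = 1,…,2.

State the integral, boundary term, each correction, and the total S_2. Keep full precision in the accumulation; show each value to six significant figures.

S_2 ≈ 27.4938

Integral: ∫_5^16 ln(x) dx = 25.3142.
½[f(5) + f(16)] = ½[1.60944 + 2.77259] = 2.19101.
Integral + boundary = 27.5052.
k=1: B_{2}/(2)! × [f^{(1)}(16) − f^{(1)}(5)] = 1/12 × (0.0625000 − 0.200000) = -0.0114583.
Partial sum through k=1: 27.4938.
k=2: B_{4}/(4)! × [f^{(3)}(16) − f^{(3)}(5)] = −1/720 × (0.000488281 − 0.0160000) = 2.15441e-05.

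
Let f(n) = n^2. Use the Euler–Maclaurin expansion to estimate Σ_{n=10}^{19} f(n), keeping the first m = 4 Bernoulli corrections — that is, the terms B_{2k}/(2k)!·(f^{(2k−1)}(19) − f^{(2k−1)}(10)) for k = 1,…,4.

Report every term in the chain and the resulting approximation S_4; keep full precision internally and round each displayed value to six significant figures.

Integral: ∫_10^19 x^2 dx = 1953.00.
½[f(10) + f(19)] = ½[100.000 + 361.000] = 230.500.
Running total after boundary: 2183.50.
k=1: B_{2}/(2)! × [f^{(1)}(19) − f^{(1)}(10)] = 1/12 × (38.0000 − 20.0000) = 1.50000.
Partial sum through k=1: 2185.00.
k=2: B_{4}/(4)! × [f^{(3)}(19) − f^{(3)}(10)] = −1/720 × (0.00000 − 0.00000) = 0.00000.
Partial sum through k=2: 2185.00.
k=3: B_{6}/(6)! × [f^{(5)}(19) − f^{(5)}(10)] = 1/30240 × (0.00000 − 0.00000) = 0.00000.
Partial sum through k=3: 2185.00.
k=4: B_{8}/(8)! × [f^{(7)}(19) − f^{(7)}(10)] = −1/1209600 × (0.00000 − 0.00000) = 0.00000.

S_4 ≈ 2185.00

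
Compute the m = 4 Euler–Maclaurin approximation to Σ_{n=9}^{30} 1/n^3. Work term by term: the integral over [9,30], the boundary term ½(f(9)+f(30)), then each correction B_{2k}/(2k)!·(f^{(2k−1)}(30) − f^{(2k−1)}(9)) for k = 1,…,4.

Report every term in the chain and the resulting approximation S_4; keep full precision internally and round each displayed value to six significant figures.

S_4 ≈ 0.00635931

Integral: ∫_9^30 1/x^3 dx = 0.00561728.
½[f(9) + f(30)] = ½[0.00137174 + 3.70370e-05] = 0.000704390.
Integral + boundary = 0.00632167.
Correction k=1: B_{2}/2! · (f^{(1)}(30) − f^{(1)}(9)) = 1/12 · (-3.70370e-06 − (-0.000457247)) = 3.77953e-05.
After k=1: 0.00635947.
Correction k=2: B_{4}/4! · (f^{(3)}(30) − f^{(3)}(9)) = −1/720 · (-8.23045e-08 − (-0.000112901)) = -1.56692e-07.
After k=2: 0.00635931.
Correction k=3: B_{6}/6! · (f^{(5)}(30) − f^{(5)}(9)) = 1/30240 · (-3.84088e-09 − (-5.85410e-05)) = 1.93575e-09.
After k=3: 0.00635931.
Correction k=4: B_{8}/8! · (f^{(7)}(30) − f^{(7)}(9)) = −1/1209600 · (-3.07270e-10 − (-5.20365e-05)) = -4.30193e-11.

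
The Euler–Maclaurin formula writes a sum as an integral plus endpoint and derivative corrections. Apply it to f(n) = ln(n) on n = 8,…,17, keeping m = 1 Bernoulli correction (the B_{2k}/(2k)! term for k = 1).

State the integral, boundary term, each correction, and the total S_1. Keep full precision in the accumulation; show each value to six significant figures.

Integral: ∫_8^17 ln(x) dx = 22.5291.
Boundary: ½(f(8) + f(17)) = ½(2.07944 + 2.83321) = 2.45633.
Running total after boundary: 24.9854.
k=1: B_{2}/(2)! × [f^{(1)}(17) − f^{(1)}(8)] = 1/12 × (0.0588235 − 0.125000) = -0.00551471.

S_1 ≈ 24.9799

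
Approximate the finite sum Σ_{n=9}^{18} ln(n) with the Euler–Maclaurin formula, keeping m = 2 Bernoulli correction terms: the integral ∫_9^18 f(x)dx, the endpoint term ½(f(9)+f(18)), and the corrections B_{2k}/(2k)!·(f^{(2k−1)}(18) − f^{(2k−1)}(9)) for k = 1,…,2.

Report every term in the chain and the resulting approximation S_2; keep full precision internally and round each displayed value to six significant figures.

S_2 ≈ 25.7908

∫_9^18 ln(x) dx evaluates to 23.2517.
½[f(9) + f(18)] = ½[2.19722 + 2.89037] = 2.54380.
Running total after boundary: 25.7955.
Correction k=1: B_{2}/2! · (f^{(1)}(18) − f^{(1)}(9)) = 1/12 · (0.0555556 − 0.111111) = -0.00462963.
After k=1: 25.7908.
Correction k=2: B_{4}/4! · (f^{(3)}(18) − f^{(3)}(9)) = −1/720 · (0.000342936 − 0.00274348) = 3.33410e-06.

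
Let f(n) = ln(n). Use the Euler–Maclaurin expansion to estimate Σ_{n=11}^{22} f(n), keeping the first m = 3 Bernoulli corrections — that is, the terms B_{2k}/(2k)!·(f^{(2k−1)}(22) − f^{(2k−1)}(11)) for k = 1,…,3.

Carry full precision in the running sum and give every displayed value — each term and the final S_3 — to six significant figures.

S_3 ≈ 33.3668

∫_11^22 ln(x) dx evaluates to 30.6261.
Boundary: ½(f(11) + f(22)) = ½(2.39790 + 3.09104) = 2.74447.
Running total after boundary: 33.3706.
k=1: B_{2}/(2)! × [f^{(1)}(22) − f^{(1)}(11)] = 1/12 × (0.0454545 − 0.0909091) = -0.00378788.
After k=1: 33.3668.
k=2: B_{4}/(4)! × [f^{(3)}(22) − f^{(3)}(11)] = −1/720 × (0.000187829 − 0.00150263) = 1.82611e-06.
After k=2: 33.3668.
k=3: B_{6}/(6)! × [f^{(5)}(22) − f^{(5)}(11)] = 1/30240 × (4.65691e-06 − 0.000149021) = -4.77395e-09.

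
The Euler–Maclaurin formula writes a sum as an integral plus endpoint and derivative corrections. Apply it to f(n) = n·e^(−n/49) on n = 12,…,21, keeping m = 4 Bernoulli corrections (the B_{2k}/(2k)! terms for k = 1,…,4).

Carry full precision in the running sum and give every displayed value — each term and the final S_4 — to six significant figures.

S_4 ≈ 116.825

Integral: ∫_12^21 x·e^(−x/49) dx = 105.307.
½[f(12) + f(21)] = ½[9.39341 + 13.6802] = 11.5368.
Integral + boundary = 116.843.
Correction k=1: B_{2}/2! · (f^{(1)}(21) − f^{(1)}(12)) = 1/12 · (0.372251 − 0.591082) = -0.0182359.
Running total after k=1: 116.825.
Correction k=2: B_{4}/4! · (f^{(3)}(21) − f^{(3)}(12)) = −1/720 · (0.000697680 − 0.000898230) = 2.78542e-07.
Running total after k=2: 116.825.
Correction k=3: B_{6}/6! · (f^{(5)}(21) − f^{(5)}(12)) = 1/30240 · (5.16585e-07 − 6.45681e-07) = -4.26905e-12.
Running total after k=3: 116.825.
Correction k=4: B_{8}/8! · (f^{(7)}(21) − f^{(7)}(12)) = −1/1209600 · (3.09284e-10 − 3.82030e-10) = 6.01408e-17.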